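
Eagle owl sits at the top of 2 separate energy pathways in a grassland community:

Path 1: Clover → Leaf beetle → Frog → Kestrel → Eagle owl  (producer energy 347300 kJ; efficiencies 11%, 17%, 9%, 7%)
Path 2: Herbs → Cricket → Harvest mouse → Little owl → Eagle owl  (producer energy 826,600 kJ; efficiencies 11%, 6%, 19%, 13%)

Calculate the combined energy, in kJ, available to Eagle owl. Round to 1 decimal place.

175.7 kJ

Path 1: 347300 × 0.11 × 0.17 × 0.09 × 0.07 = 40.915413 kJ
Path 2: 826600 × 0.11 × 0.06 × 0.19 × 0.13 = 134.752332 kJ
Total at Eagle owl: 40.915413 + 134.752332 = 175.667745 kJ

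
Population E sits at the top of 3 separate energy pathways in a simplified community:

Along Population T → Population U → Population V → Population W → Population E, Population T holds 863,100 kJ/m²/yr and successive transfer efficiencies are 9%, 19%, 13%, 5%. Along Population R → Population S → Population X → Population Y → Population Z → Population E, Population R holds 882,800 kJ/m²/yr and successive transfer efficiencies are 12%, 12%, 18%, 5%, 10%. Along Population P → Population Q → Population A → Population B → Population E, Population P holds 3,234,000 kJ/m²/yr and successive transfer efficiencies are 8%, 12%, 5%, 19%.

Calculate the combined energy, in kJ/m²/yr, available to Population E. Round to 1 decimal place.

Via Population T: 863100 × 0.09 × 0.19 × 0.13 × 0.05 = 95.933565 kJ/m²/yr
Via Population R: 882800 × 0.12 × 0.12 × 0.18 × 0.05 × 0.1 = 11.441088 kJ/m²/yr
Via Population P: 3234000 × 0.08 × 0.12 × 0.05 × 0.19 = 294.9408 kJ/m²/yr
Total at Population E: 95.933565 + 11.441088 + 294.9408 = 402.315453 kJ/m²/yr

402.3 kJ/m²/yr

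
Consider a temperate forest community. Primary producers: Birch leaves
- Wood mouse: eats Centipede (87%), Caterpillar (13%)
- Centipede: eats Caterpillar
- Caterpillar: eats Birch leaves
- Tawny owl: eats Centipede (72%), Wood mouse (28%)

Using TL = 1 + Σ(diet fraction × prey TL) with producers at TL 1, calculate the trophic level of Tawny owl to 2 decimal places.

4.24

Caterpillar: 1 + 1 = 2
Centipede: 1 + 2 = 3
Wood mouse: 1 + (0.87×3 + 0.13×2) = 3.87
Tawny owl: 1 + (0.72×3 + 0.28×3.87) = 4.2436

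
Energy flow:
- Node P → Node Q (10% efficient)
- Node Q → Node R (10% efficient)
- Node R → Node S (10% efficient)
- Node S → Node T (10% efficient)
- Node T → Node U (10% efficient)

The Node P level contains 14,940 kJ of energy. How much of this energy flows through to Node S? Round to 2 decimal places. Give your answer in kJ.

Node Q: 14940 × 0.1 = 1494 kJ
Node R: 1494 × 0.1 = 149.4 kJ
Node S: 149.4 × 0.1 = 14.94 kJ

14.94 kJ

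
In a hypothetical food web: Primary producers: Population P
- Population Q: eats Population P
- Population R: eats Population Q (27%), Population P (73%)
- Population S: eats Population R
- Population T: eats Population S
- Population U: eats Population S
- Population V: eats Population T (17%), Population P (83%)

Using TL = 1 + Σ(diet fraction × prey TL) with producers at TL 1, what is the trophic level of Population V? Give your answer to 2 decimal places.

Population Q: 1 + 1 = 2
Population R: 1 + (0.27×2 + 0.73×1) = 2.27
Population S: 1 + 2.27 = 3.27
Population T: 1 + 3.27 = 4.27
Population U: 1 + 3.27 = 4.27
Population V: 1 + (0.17×4.27 + 0.83×1) = 2.5559

2.56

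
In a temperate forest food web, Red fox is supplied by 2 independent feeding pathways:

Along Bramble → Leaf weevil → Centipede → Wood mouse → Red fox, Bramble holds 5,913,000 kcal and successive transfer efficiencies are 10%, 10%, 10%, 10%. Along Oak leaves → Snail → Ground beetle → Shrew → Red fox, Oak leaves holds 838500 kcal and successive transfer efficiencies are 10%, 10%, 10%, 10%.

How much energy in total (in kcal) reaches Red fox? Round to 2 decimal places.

675.15 kcal

Via Bramble: 5913000 × 0.1 × 0.1 × 0.1 × 0.1 = 591.3 kcal
Via Oak leaves: 838500 × 0.1 × 0.1 × 0.1 × 0.1 = 83.85 kcal
Total at Red fox: 591.3 + 83.85 = 675.15 kcal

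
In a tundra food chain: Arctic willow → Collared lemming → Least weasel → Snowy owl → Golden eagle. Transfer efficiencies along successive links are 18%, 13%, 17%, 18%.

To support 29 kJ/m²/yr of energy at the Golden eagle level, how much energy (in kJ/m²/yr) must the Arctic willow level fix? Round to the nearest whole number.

Cumulative transfer efficiency: 0.18 × 0.13 × 0.17 × 0.18 = 0.00071604
Arctic willow energy = 29 / 0.00071604 = 40501 kJ/m²/yr

40501 kJ/m²/yr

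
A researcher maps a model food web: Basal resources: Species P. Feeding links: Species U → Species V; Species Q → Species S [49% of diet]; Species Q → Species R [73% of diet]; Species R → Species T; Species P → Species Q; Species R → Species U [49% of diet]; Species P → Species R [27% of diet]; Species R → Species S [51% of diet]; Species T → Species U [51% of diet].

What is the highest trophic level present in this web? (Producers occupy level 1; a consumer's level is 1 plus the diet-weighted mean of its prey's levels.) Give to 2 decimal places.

5.24

Species Q: 1 + 1 = 2
Species R: 1 + (0.27×1 + 0.73×2) = 2.73
Species S: 1 + (0.51×2.73 + 0.49×2) = 3.3723
Species T: 1 + 2.73 = 3.73
Species U: 1 + (0.49×2.73 + 0.51×3.73) = 4.24
Species V: 1 + 4.24 = 5.24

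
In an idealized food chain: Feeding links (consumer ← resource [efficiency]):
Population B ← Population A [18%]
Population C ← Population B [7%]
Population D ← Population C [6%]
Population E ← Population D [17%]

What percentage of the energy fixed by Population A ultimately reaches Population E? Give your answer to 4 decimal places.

0.0129%

Product of link efficiencies: 0.18 × 0.07 × 0.06 × 0.17 = 0.00012852
As a percentage: 0.00012852 × 100 = 0.0129%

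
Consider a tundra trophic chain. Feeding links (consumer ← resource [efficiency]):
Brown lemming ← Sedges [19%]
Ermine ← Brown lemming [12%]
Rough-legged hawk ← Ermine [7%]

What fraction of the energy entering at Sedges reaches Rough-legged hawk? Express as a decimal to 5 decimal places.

Product of link efficiencies: 0.19 × 0.12 × 0.07 = 0.001596

0.00160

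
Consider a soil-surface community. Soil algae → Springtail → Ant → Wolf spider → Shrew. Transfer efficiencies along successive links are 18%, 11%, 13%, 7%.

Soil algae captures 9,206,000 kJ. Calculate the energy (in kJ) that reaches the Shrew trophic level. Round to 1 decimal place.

1658.7 kJ

Springtail: 9206000 × 0.18 = 1657080 kJ
Ant: 1657080 × 0.11 = 182278.8 kJ
Wolf spider: 182278.8 × 0.13 = 23696.244 kJ
Shrew: 23696.244 × 0.07 = 1658.73708 kJ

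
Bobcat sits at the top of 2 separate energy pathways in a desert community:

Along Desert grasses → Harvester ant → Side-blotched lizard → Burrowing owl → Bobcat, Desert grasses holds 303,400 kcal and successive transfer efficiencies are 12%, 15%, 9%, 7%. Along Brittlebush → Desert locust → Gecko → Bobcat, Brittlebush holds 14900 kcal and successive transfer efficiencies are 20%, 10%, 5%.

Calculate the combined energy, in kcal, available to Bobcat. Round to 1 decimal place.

Via Desert grasses: 303400 × 0.12 × 0.15 × 0.09 × 0.07 = 34.40556 kcal
Via Brittlebush: 14900 × 0.2 × 0.1 × 0.05 = 14.9 kcal
Total at Bobcat: 34.40556 + 14.9 = 49.30556 kcal

49.3 kcal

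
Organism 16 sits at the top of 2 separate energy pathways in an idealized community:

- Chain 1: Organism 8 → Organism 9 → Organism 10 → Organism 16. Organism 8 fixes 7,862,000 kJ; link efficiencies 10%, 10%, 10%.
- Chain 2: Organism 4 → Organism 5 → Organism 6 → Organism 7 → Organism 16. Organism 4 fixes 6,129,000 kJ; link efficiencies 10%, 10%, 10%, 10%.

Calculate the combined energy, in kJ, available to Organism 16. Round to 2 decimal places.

8474.90 kJ

Chain 1: 7862000 × 0.1 × 0.1 × 0.1 = 7862 kJ
Chain 2: 6129000 × 0.1 × 0.1 × 0.1 × 0.1 = 612.9 kJ
Total at Organism 16: 7862 + 612.9 = 8474.9 kJ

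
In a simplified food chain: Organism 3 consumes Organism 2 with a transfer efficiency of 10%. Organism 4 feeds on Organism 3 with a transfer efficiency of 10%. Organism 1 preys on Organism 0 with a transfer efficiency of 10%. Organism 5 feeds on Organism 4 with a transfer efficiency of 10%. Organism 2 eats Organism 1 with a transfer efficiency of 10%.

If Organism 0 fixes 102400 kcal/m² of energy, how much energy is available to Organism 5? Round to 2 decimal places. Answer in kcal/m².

1.02 kcal/m²

Organism 1: 102400 × 0.1 = 10240 kcal/m²
Organism 2: 10240 × 0.1 = 1024 kcal/m²
Organism 3: 1024 × 0.1 = 102.4 kcal/m²
Organism 4: 102.4 × 0.1 = 10.24 kcal/m²
Organism 5: 10.24 × 0.1 = 1.024 kcal/m²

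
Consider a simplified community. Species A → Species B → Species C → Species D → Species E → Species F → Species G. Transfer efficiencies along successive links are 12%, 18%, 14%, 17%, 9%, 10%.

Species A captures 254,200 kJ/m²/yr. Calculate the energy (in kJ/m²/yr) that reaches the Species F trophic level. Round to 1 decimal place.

11.8 kJ/m²/yr

Species B: 254200 × 0.12 = 30504 kJ/m²/yr
Species C: 30504 × 0.18 = 5490.72 kJ/m²/yr
Species D: 5490.72 × 0.14 = 768.7008 kJ/m²/yr
Species E: 768.7008 × 0.17 = 130.679136 kJ/m²/yr
Species F: 130.679136 × 0.09 = 11.76112224 kJ/m²/yr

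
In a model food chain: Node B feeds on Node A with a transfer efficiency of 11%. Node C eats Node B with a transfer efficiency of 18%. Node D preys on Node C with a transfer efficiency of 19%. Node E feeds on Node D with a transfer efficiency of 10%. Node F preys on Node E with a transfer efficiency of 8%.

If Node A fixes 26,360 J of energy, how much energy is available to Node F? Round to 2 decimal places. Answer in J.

Node B: 26360 × 0.11 = 2899.6 J
Node C: 2899.6 × 0.18 = 521.928 J
Node D: 521.928 × 0.19 = 99.16632 J
Node E: 99.16632 × 0.1 = 9.916632 J
Node F: 9.916632 × 0.08 = 0.79333056 J

0.79 J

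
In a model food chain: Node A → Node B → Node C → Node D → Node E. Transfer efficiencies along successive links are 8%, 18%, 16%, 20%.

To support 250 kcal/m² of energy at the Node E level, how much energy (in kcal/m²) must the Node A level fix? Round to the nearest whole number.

Cumulative transfer efficiency: 0.08 × 0.18 × 0.16 × 0.2 = 0.0004608
Node A energy = 250 / 0.0004608 = 542535 kcal/m²

542535 kcal/m²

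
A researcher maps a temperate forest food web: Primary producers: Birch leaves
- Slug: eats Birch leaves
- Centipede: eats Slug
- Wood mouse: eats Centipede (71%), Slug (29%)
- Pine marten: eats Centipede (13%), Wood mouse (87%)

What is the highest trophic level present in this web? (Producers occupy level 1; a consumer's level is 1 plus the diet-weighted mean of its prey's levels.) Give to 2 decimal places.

Slug: 1 + 1 = 2
Centipede: 1 + 2 = 3
Wood mouse: 1 + (0.71×3 + 0.29×2) = 3.71
Pine marten: 1 + (0.13×3 + 0.87×3.71) = 4.6177

4.62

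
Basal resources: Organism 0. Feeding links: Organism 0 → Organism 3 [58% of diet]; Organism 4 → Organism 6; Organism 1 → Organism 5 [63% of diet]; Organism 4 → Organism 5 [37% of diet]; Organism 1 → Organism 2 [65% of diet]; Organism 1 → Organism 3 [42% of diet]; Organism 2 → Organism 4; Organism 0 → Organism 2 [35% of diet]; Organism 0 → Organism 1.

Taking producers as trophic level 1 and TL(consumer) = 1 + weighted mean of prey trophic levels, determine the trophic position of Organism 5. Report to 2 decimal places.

Organism 1: 1 + 1 = 2
Organism 2: 1 + (0.65×2 + 0.35×1) = 2.65
Organism 3: 1 + (0.42×2 + 0.58×1) = 2.42
Organism 4: 1 + 2.65 = 3.65
Organism 5: 1 + (0.37×3.65 + 0.63×2) = 3.6105
Organism 6: 1 + 3.65 = 4.65

3.61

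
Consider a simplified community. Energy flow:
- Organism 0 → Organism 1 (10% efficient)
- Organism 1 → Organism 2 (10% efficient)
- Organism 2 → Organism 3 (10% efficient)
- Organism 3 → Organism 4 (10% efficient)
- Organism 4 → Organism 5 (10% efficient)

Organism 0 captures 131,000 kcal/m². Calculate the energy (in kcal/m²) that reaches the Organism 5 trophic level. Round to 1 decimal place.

1.3 kcal/m²

Organism 1: 131000 × 0.1 = 13100 kcal/m²
Organism 2: 13100 × 0.1 = 1310 kcal/m²
Organism 3: 1310 × 0.1 = 131 kcal/m²
Organism 4: 131 × 0.1 = 13.1 kcal/m²
Organism 5: 13.1 × 0.1 = 1.31 kcal/m²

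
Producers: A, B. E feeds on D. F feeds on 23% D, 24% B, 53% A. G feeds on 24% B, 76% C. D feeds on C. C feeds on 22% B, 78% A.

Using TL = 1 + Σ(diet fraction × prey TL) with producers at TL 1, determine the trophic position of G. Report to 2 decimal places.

C: 1 + (0.22×1 + 0.78×1) = 2
D: 1 + 2 = 3
E: 1 + 3 = 4
F: 1 + (0.23×3 + 0.24×1 + 0.53×1) = 2.46
G: 1 + (0.24×1 + 0.76×2) = 2.76

2.76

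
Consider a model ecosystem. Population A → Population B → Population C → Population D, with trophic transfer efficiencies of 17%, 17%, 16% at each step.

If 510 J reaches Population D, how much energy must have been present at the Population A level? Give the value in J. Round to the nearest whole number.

110294 J

Cumulative transfer efficiency: 0.17 × 0.17 × 0.16 = 0.004624
Population A energy = 510 / 0.004624 = 110294 J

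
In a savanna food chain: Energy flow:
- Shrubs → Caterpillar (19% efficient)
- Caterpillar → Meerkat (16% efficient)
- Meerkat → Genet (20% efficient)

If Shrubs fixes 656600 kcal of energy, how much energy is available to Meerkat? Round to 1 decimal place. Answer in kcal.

19960.6 kcal

Caterpillar: 656600 × 0.19 = 124754 kcal
Meerkat: 124754 × 0.16 = 19960.64 kcal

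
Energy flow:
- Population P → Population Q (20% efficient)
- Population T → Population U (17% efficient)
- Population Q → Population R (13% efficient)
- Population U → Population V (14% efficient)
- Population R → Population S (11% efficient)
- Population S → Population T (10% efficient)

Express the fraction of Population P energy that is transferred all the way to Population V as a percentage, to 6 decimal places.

Product of link efficiencies: 0.2 × 0.13 × 0.11 × 0.1 × 0.17 × 0.14 = 0.0000068068
As a percentage: 0.0000068068 × 100 = 0.000681%

0.000681%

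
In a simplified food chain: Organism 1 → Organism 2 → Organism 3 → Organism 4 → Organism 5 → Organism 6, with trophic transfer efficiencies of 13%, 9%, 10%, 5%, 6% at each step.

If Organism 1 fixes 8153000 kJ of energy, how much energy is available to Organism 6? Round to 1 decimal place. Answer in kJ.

28.6 kJ

Organism 2: 8153000 × 0.13 = 1059890 kJ
Organism 3: 1059890 × 0.09 = 95390.1 kJ
Organism 4: 95390.1 × 0.1 = 9539.01 kJ
Organism 5: 9539.01 × 0.05 = 476.9505 kJ
Organism 6: 476.9505 × 0.06 = 28.61703 kJ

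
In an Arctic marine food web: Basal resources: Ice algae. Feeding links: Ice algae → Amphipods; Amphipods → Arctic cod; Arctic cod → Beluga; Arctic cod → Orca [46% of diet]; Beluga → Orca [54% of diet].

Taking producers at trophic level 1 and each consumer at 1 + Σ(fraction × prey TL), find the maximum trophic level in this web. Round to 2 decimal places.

4.54

Amphipods: 1 + 1 = 2
Arctic cod: 1 + 2 = 3
Beluga: 1 + 3 = 4
Orca: 1 + (0.46×3 + 0.54×4) = 4.54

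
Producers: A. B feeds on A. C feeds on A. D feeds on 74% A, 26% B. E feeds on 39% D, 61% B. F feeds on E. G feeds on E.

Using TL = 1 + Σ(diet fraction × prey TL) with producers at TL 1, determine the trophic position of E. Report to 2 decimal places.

3.10

B: 1 + 1 = 2
C: 1 + 1 = 2
D: 1 + (0.74×1 + 0.26×2) = 2.26
E: 1 + (0.39×2.26 + 0.61×2) = 3.1014
F: 1 + 3.1014 = 4.1014
G: 1 + 3.1014 = 4.1014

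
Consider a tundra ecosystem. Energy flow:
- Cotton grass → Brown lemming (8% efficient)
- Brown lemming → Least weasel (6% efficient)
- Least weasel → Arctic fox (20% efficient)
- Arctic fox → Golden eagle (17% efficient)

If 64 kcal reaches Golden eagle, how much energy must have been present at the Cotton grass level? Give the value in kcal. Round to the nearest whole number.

Cumulative transfer efficiency: 0.08 × 0.06 × 0.2 × 0.17 = 0.0001632
Cotton grass energy = 64 / 0.0001632 = 392157 kcal

392157 kcal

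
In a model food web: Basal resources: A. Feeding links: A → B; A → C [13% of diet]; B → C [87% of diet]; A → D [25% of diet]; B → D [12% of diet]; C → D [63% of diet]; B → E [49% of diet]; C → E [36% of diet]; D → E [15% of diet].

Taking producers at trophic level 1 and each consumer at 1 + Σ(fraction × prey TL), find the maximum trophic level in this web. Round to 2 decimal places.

B: 1 + 1 = 2
C: 1 + (0.13×1 + 0.87×2) = 2.87
D: 1 + (0.25×1 + 0.12×2 + 0.63×2.87) = 3.2981
E: 1 + (0.49×2 + 0.36×2.87 + 0.15×3.2981) = 3.507915

3.51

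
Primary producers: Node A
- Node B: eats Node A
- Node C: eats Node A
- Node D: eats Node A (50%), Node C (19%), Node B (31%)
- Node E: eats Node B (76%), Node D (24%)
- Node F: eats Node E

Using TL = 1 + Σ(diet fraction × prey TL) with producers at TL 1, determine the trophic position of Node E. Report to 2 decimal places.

Node B: 1 + 1 = 2
Node C: 1 + 1 = 2
Node D: 1 + (0.5×1 + 0.19×2 + 0.31×2) = 2.5
Node E: 1 + (0.76×2 + 0.24×2.5) = 3.12
Node F: 1 + 3.12 = 4.12

3.12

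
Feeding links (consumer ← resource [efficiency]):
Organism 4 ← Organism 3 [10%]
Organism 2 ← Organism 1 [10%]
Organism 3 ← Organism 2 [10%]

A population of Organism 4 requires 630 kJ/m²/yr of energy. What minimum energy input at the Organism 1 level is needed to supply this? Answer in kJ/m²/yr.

630000 kJ/m²/yr

Cumulative transfer efficiency: 0.1 × 0.1 × 0.1 = 0.001
Organism 1 energy = 630 / 0.001 = 630000 kJ/m²/yr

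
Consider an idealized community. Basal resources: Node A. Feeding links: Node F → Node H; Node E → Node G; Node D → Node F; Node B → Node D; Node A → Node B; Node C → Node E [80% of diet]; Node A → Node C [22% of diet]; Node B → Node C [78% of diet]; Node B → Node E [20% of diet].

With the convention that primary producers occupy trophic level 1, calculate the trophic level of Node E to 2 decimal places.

3.62

Node B: 1 + 1 = 2
Node C: 1 + (0.78×2 + 0.22×1) = 2.78
Node D: 1 + 2 = 3
Node E: 1 + (0.8×2.78 + 0.2×2) = 3.624
Node F: 1 + 3 = 4
Node G: 1 + 3.624 = 4.624
Node H: 1 + 4 = 5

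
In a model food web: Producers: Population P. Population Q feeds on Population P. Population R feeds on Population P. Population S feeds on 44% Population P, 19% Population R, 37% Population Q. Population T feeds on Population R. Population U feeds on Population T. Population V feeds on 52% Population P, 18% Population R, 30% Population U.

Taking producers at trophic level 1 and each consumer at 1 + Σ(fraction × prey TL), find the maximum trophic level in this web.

4

Population Q: 1 + 1 = 2
Population R: 1 + 1 = 2
Population S: 1 + (0.44×1 + 0.19×2 + 0.37×2) = 2.56
Population T: 1 + 2 = 3
Population U: 1 + 3 = 4
Population V: 1 + (0.52×1 + 0.18×2 + 0.3×4) = 3.08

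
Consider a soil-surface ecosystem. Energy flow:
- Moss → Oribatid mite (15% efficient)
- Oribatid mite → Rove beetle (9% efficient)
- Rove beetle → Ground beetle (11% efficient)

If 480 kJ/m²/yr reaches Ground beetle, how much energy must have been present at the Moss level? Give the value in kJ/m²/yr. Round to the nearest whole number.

323232 kJ/m²/yr

Cumulative transfer efficiency: 0.15 × 0.09 × 0.11 = 0.001485
Moss energy = 480 / 0.001485 = 323232 kJ/m²/yr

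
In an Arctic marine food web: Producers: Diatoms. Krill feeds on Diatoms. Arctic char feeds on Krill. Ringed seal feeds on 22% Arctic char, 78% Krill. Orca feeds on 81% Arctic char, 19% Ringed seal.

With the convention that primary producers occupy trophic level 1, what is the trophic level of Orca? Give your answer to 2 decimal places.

Krill: 1 + 1 = 2
Arctic char: 1 + 2 = 3
Ringed seal: 1 + (0.22×3 + 0.78×2) = 3.22
Orca: 1 + (0.81×3 + 0.19×3.22) = 4.0418

4.04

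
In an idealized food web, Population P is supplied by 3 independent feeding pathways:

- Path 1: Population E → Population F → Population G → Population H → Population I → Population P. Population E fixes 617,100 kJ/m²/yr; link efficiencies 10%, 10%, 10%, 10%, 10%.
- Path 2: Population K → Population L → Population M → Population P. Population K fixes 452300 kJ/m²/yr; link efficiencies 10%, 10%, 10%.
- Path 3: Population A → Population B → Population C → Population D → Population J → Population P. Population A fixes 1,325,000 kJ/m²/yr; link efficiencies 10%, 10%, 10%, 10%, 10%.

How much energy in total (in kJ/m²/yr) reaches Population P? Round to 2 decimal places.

471.72 kJ/m²/yr

Path 1: 617100 × 0.1 × 0.1 × 0.1 × 0.1 × 0.1 = 6.171 kJ/m²/yr
Path 2: 452300 × 0.1 × 0.1 × 0.1 = 452.3 kJ/m²/yr
Path 3: 1325000 × 0.1 × 0.1 × 0.1 × 0.1 × 0.1 = 13.25 kJ/m²/yr
Total at Population P: 6.171 + 452.3 + 13.25 = 471.721 kJ/m²/yr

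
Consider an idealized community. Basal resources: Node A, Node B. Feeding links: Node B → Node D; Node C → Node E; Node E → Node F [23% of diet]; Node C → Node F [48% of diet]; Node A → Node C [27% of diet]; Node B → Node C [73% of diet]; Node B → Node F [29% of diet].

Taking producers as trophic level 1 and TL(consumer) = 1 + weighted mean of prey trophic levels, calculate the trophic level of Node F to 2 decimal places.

2.94

Node C: 1 + (0.73×1 + 0.27×1) = 2
Node D: 1 + 1 = 2
Node E: 1 + 2 = 3
Node F: 1 + (0.23×3 + 0.29×1 + 0.48×2) = 2.94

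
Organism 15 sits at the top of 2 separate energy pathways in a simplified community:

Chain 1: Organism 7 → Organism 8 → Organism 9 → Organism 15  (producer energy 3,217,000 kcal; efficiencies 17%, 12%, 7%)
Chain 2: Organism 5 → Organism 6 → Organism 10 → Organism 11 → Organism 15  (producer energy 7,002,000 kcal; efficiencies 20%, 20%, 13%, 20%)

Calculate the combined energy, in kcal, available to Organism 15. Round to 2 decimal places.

11875.96 kcal

Chain 1: 3217000 × 0.17 × 0.12 × 0.07 = 4593.876 kcal
Chain 2: 7002000 × 0.2 × 0.2 × 0.13 × 0.2 = 7282.08 kcal
Total at Organism 15: 4593.876 + 7282.08 = 11875.956 kcal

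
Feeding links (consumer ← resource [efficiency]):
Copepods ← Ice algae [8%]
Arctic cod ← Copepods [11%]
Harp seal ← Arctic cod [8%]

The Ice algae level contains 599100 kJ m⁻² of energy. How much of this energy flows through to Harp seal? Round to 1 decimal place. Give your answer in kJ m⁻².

Copepods: 599100 × 0.08 = 47928 kJ m⁻²
Arctic cod: 47928 × 0.11 = 5272.08 kJ m⁻²
Harp seal: 5272.08 × 0.08 = 421.7664 kJ m⁻²

421.8 kJ m⁻²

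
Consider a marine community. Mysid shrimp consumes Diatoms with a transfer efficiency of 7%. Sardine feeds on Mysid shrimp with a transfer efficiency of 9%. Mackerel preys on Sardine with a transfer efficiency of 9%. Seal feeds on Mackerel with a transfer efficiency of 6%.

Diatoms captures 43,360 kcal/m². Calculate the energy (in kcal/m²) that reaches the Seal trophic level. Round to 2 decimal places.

Mysid shrimp: 43360 × 0.07 = 3035.2 kcal/m²
Sardine: 3035.2 × 0.09 = 273.168 kcal/m²
Mackerel: 273.168 × 0.09 = 24.58512 kcal/m²
Seal: 24.58512 × 0.06 = 1.4751072 kcal/m²

1.48 kcal/m²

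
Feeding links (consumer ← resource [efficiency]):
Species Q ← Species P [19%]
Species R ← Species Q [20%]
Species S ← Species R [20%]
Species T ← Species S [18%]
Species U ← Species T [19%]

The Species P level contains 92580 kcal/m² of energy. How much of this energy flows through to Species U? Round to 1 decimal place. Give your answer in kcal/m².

24.1 kcal/m²

Species Q: 92580 × 0.19 = 17590.2 kcal/m²
Species R: 17590.2 × 0.2 = 3518.04 kcal/m²
Species S: 3518.04 × 0.2 = 703.608 kcal/m²
Species T: 703.608 × 0.18 = 126.64944 kcal/m²
Species U: 126.64944 × 0.19 = 24.0633936 kcal/m²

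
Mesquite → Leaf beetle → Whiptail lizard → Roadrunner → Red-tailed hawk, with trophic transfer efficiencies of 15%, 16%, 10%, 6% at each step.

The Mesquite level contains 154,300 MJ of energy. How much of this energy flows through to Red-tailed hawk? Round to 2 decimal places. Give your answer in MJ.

22.22 MJ

Leaf beetle: 154300 × 0.15 = 23145 MJ
Whiptail lizard: 23145 × 0.16 = 3703.2 MJ
Roadrunner: 3703.2 × 0.1 = 370.32 MJ
Red-tailed hawk: 370.32 × 0.06 = 22.2192 MJ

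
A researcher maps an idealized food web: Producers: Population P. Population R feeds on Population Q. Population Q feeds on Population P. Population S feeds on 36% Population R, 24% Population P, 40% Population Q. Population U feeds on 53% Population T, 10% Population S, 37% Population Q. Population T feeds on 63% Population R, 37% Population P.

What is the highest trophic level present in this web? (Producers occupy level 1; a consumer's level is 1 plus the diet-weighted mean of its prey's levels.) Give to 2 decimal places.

Population Q: 1 + 1 = 2
Population R: 1 + 2 = 3
Population S: 1 + (0.36×3 + 0.24×1 + 0.4×2) = 3.12
Population T: 1 + (0.63×3 + 0.37×1) = 3.26
Population U: 1 + (0.53×3.26 + 0.1×3.12 + 0.37×2) = 3.7798

3.78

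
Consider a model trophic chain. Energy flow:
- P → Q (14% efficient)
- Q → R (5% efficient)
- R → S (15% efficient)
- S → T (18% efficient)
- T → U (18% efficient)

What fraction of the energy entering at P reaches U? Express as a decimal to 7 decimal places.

Product of link efficiencies: 0.14 × 0.05 × 0.15 × 0.18 × 0.18 = 0.00003402

0.0000340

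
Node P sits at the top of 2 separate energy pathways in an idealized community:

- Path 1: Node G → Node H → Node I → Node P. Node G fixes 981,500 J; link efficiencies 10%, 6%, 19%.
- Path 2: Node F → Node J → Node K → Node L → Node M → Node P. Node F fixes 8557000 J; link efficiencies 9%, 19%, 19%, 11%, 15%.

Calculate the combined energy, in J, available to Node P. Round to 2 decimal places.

1577.64 J

Path 1: 981500 × 0.1 × 0.06 × 0.19 = 1118.91 J
Path 2: 8557000 × 0.09 × 0.19 × 0.19 × 0.11 × 0.15 = 458.7279345 J
Total at Node P: 1118.91 + 458.7279345 = 1577.6379345 J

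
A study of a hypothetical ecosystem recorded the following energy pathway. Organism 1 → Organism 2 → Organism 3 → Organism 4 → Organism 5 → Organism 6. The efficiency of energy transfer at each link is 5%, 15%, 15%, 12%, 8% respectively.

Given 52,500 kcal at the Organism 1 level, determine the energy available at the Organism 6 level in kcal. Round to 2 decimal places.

0.57 kcal

Organism 2: 52500 × 0.05 = 2625 kcal
Organism 3: 2625 × 0.15 = 393.75 kcal
Organism 4: 393.75 × 0.15 = 59.0625 kcal
Organism 5: 59.0625 × 0.12 = 7.0875 kcal
Organism 6: 7.0875 × 0.08 = 0.567 kcal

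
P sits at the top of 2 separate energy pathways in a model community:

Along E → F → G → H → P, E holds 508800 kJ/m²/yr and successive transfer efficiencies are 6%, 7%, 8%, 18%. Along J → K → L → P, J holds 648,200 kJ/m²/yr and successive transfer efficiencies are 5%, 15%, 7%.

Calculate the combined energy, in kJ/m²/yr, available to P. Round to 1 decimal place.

Via E: 508800 × 0.06 × 0.07 × 0.08 × 0.18 = 30.772224 kJ/m²/yr
Via J: 648200 × 0.05 × 0.15 × 0.07 = 340.305 kJ/m²/yr
Total at P: 30.772224 + 340.305 = 371.077224 kJ/m²/yr

371.1 kJ/m²/yr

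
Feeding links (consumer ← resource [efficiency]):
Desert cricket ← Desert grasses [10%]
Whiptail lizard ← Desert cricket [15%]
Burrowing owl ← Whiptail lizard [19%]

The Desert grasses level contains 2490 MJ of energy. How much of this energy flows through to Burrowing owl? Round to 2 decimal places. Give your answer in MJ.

7.10 MJ

Desert cricket: 2490 × 0.1 = 249 MJ
Whiptail lizard: 249 × 0.15 = 37.35 MJ
Burrowing owl: 37.35 × 0.19 = 7.0965 MJ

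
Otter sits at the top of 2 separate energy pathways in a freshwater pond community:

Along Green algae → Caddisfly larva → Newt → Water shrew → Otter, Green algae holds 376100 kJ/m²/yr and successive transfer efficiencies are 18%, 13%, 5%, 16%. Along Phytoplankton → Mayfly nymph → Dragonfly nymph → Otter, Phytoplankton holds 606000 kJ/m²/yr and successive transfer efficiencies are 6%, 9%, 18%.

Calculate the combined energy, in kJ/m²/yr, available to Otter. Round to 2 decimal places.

659.44 kJ/m²/yr

Via Green algae: 376100 × 0.18 × 0.13 × 0.05 × 0.16 = 70.40592 kJ/m²/yr
Via Phytoplankton: 606000 × 0.06 × 0.09 × 0.18 = 589.032 kJ/m²/yr
Total at Otter: 70.40592 + 589.032 = 659.43792 kJ/m²/yr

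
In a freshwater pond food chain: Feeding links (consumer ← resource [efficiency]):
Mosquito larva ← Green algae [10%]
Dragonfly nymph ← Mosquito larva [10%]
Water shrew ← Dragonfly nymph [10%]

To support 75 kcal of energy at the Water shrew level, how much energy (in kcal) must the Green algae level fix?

75000 kcal

Cumulative transfer efficiency: 0.1 × 0.1 × 0.1 = 0.001
Green algae energy = 75 / 0.001 = 75000 kcal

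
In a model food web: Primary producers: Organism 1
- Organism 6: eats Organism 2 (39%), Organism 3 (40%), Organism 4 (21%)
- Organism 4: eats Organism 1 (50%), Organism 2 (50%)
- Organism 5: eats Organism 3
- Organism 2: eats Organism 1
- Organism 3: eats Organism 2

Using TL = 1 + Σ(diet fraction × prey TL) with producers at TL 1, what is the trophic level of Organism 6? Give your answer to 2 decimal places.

Organism 2: 1 + 1 = 2
Organism 3: 1 + 2 = 3
Organism 4: 1 + (0.5×1 + 0.5×2) = 2.5
Organism 5: 1 + 3 = 4
Organism 6: 1 + (0.39×2 + 0.4×3 + 0.21×2.5) = 3.505

3.51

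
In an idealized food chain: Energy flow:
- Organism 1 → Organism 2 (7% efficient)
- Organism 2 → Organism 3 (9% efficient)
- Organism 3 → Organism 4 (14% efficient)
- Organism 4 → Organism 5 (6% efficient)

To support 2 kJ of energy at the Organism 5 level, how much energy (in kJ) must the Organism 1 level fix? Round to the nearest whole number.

Cumulative transfer efficiency: 0.07 × 0.09 × 0.14 × 0.06 = 0.00005292
Organism 1 energy = 2 / 0.00005292 = 37793 kJ

37793 kJ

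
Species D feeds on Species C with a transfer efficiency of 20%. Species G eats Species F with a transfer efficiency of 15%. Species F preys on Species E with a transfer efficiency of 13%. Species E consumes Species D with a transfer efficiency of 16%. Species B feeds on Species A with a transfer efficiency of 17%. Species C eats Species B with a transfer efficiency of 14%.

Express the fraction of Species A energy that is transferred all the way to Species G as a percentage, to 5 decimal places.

Product of link efficiencies: 0.17 × 0.14 × 0.2 × 0.16 × 0.13 × 0.15 = 0.0000148512
As a percentage: 0.0000148512 × 100 = 0.00149%

0.00149%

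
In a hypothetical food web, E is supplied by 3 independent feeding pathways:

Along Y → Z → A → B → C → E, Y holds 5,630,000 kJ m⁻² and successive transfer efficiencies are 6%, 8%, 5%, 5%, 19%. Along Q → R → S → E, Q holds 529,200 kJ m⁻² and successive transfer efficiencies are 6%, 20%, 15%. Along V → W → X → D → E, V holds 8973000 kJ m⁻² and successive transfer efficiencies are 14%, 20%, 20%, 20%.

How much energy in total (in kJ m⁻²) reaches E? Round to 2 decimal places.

Via Y: 5630000 × 0.06 × 0.08 × 0.05 × 0.05 × 0.19 = 12.8364 kJ m⁻²
Via Q: 529200 × 0.06 × 0.2 × 0.15 = 952.56 kJ m⁻²
Via V: 8973000 × 0.14 × 0.2 × 0.2 × 0.2 = 10049.76 kJ m⁻²
Total at E: 12.8364 + 952.56 + 10049.76 = 11015.1564 kJ m⁻²

11015.16 kJ m⁻²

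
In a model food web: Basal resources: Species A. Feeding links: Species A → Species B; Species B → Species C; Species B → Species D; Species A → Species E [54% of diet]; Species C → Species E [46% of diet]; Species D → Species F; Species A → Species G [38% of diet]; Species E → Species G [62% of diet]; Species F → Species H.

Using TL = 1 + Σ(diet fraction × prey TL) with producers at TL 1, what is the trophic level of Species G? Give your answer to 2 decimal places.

Species B: 1 + 1 = 2
Species C: 1 + 2 = 3
Species D: 1 + 2 = 3
Species E: 1 + (0.54×1 + 0.46×3) = 2.92
Species F: 1 + 3 = 4
Species G: 1 + (0.38×1 + 0.62×2.92) = 3.1904
Species H: 1 + 4 = 5

3.19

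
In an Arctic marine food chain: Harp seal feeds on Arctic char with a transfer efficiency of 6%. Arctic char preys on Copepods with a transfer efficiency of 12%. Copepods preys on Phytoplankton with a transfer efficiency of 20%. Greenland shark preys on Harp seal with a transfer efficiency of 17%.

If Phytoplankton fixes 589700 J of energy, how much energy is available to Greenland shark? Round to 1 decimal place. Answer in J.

144.4 J

Copepods: 589700 × 0.2 = 117940 J
Arctic char: 117940 × 0.12 = 14152.8 J
Harp seal: 14152.8 × 0.06 = 849.168 J
Greenland shark: 849.168 × 0.17 = 144.35856 J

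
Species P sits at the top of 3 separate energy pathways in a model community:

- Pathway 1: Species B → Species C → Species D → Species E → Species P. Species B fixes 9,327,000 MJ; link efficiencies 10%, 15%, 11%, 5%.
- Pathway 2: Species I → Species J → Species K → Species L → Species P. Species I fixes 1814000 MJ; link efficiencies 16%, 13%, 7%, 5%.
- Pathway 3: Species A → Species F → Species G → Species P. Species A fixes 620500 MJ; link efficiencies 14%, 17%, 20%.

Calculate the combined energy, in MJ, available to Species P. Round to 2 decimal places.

Pathway 1: 9327000 × 0.1 × 0.15 × 0.11 × 0.05 = 769.4775 MJ
Pathway 2: 1814000 × 0.16 × 0.13 × 0.07 × 0.05 = 132.0592 MJ
Pathway 3: 620500 × 0.14 × 0.17 × 0.2 = 2953.58 MJ
Total at Species P: 769.4775 + 132.0592 + 2953.58 = 3855.1167 MJ

3855.12 MJ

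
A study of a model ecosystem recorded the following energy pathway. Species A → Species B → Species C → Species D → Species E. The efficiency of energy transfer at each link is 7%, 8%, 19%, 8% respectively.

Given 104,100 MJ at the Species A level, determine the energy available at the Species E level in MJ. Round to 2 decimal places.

Species B: 104100 × 0.07 = 7287 MJ
Species C: 7287 × 0.08 = 582.96 MJ
Species D: 582.96 × 0.19 = 110.7624 MJ
Species E: 110.7624 × 0.08 = 8.860992 MJ

8.86 MJ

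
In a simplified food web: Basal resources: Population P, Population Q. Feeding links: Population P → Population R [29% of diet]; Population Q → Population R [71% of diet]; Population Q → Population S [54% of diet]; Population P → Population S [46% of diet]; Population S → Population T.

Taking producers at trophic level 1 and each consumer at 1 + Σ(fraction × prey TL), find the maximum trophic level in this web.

Population R: 1 + (0.29×1 + 0.71×1) = 2
Population S: 1 + (0.54×1 + 0.46×1) = 2
Population T: 1 + 2 = 3

3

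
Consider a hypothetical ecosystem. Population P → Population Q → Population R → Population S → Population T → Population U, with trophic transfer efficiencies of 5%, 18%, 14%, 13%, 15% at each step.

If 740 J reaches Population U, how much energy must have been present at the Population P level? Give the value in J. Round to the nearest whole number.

30118030 J

Cumulative transfer efficiency: 0.05 × 0.18 × 0.14 × 0.13 × 0.15 = 0.00002457
Population P energy = 740 / 0.00002457 = 30118030 J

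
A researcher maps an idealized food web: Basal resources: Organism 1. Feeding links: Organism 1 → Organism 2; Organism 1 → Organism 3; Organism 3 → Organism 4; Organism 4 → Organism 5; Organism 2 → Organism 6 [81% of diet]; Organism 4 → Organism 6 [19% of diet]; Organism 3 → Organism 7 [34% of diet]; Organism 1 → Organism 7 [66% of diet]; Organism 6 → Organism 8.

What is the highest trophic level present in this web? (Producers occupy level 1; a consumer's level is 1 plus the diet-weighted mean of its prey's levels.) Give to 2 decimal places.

4.19

Organism 2: 1 + 1 = 2
Organism 3: 1 + 1 = 2
Organism 4: 1 + 2 = 3
Organism 5: 1 + 3 = 4
Organism 6: 1 + (0.81×2 + 0.19×3) = 3.19
Organism 7: 1 + (0.34×2 + 0.66×1) = 2.34
Organism 8: 1 + 3.19 = 4.19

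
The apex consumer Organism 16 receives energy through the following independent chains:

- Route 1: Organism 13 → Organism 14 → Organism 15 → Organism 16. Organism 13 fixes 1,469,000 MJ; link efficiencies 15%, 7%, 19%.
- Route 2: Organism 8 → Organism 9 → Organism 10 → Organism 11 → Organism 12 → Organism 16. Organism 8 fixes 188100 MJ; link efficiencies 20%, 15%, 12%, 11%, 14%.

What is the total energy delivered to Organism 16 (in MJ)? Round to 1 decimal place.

2941.1 MJ

Route 1: 1469000 × 0.15 × 0.07 × 0.19 = 2930.655 MJ
Route 2: 188100 × 0.2 × 0.15 × 0.12 × 0.11 × 0.14 = 10.428264 MJ
Total at Organism 16: 2930.655 + 10.428264 = 2941.083264 MJ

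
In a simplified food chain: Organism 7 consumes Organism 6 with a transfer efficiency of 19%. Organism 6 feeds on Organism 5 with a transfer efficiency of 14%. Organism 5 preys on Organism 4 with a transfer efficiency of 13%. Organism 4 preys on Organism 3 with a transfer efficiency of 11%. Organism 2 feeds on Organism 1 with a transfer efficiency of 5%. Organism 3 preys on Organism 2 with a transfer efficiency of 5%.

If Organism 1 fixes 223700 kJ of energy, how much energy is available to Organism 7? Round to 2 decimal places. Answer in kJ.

0.21 kJ

Organism 2: 223700 × 0.05 = 11185 kJ
Organism 3: 11185 × 0.05 = 559.25 kJ
Organism 4: 559.25 × 0.11 = 61.5175 kJ
Organism 5: 61.5175 × 0.13 = 7.997275 kJ
Organism 6: 7.997275 × 0.14 = 1.1196185 kJ
Organism 7: 1.1196185 × 0.19 = 0.212727515 kJ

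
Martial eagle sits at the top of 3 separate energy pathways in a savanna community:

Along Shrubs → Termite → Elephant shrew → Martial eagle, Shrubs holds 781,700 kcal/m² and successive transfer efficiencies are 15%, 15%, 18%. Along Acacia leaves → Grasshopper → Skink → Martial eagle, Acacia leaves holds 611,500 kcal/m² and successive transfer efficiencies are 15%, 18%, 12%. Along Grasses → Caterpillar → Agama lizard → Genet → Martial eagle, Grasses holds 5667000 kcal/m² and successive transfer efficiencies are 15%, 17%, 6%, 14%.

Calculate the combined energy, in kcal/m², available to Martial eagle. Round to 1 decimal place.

6361.0 kcal/m²

Via Shrubs: 781700 × 0.15 × 0.15 × 0.18 = 3165.885 kcal/m²
Via Acacia leaves: 611500 × 0.15 × 0.18 × 0.12 = 1981.26 kcal/m²
Via Grasses: 5667000 × 0.15 × 0.17 × 0.06 × 0.14 = 1213.8714 kcal/m²
Total at Martial eagle: 3165.885 + 1981.26 + 1213.8714 = 6361.0164 kcal/m²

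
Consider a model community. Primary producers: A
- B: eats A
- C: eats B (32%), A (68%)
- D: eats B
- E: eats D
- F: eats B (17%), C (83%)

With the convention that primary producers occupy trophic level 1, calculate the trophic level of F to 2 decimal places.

3.27

B: 1 + 1 = 2
C: 1 + (0.32×2 + 0.68×1) = 2.32
D: 1 + 2 = 3
E: 1 + 3 = 4
F: 1 + (0.17×2 + 0.83×2.32) = 3.2656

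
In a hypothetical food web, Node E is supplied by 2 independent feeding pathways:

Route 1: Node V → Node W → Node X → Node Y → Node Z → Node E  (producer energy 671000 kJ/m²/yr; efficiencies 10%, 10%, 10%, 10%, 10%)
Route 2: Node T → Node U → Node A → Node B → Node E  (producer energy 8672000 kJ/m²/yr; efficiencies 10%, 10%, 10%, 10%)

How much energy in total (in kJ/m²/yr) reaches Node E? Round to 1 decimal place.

Route 1: 671000 × 0.1 × 0.1 × 0.1 × 0.1 × 0.1 = 6.71 kJ/m²/yr
Route 2: 8672000 × 0.1 × 0.1 × 0.1 × 0.1 = 867.2 kJ/m²/yr
Total at Node E: 6.71 + 867.2 = 873.91 kJ/m²/yr

873.9 kJ/m²/yr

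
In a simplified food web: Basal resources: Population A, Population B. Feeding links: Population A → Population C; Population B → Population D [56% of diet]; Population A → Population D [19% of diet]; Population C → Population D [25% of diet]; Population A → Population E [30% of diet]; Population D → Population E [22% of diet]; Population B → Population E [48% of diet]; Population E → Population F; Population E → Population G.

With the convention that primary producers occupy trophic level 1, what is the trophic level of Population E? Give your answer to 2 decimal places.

2.28

Population C: 1 + 1 = 2
Population D: 1 + (0.56×1 + 0.19×1 + 0.25×2) = 2.25
Population E: 1 + (0.3×1 + 0.22×2.25 + 0.48×1) = 2.275
Population F: 1 + 2.275 = 3.275
Population G: 1 + 2.275 = 3.275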